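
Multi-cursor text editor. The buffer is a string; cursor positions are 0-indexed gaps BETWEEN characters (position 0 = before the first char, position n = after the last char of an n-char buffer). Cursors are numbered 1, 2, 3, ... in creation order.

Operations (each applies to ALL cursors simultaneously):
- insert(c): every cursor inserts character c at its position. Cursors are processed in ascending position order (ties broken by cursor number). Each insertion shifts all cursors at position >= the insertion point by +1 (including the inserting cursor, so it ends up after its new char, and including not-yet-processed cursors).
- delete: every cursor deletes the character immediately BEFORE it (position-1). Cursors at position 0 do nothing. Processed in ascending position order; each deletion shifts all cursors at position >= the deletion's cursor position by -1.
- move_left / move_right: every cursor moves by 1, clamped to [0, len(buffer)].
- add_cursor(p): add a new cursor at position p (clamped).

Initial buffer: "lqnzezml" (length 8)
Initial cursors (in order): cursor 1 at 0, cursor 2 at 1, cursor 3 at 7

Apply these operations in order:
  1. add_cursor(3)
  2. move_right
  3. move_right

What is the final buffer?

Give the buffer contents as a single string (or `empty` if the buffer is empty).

Answer: lqnzezml

Derivation:
After op 1 (add_cursor(3)): buffer="lqnzezml" (len 8), cursors c1@0 c2@1 c4@3 c3@7, authorship ........
After op 2 (move_right): buffer="lqnzezml" (len 8), cursors c1@1 c2@2 c4@4 c3@8, authorship ........
After op 3 (move_right): buffer="lqnzezml" (len 8), cursors c1@2 c2@3 c4@5 c3@8, authorship ........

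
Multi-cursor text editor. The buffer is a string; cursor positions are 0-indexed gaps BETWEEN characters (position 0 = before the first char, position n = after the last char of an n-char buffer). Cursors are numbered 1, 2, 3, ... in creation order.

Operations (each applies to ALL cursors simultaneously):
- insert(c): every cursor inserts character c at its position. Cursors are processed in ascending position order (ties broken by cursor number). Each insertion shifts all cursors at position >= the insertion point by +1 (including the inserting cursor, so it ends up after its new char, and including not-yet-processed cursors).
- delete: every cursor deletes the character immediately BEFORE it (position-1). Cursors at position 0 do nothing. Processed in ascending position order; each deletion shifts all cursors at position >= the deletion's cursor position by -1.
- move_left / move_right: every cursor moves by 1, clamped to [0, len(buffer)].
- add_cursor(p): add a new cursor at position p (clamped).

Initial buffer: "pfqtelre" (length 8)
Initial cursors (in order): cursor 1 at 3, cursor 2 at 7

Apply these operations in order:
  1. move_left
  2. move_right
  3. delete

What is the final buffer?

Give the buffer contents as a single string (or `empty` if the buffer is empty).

Answer: pftele

Derivation:
After op 1 (move_left): buffer="pfqtelre" (len 8), cursors c1@2 c2@6, authorship ........
After op 2 (move_right): buffer="pfqtelre" (len 8), cursors c1@3 c2@7, authorship ........
After op 3 (delete): buffer="pftele" (len 6), cursors c1@2 c2@5, authorship ......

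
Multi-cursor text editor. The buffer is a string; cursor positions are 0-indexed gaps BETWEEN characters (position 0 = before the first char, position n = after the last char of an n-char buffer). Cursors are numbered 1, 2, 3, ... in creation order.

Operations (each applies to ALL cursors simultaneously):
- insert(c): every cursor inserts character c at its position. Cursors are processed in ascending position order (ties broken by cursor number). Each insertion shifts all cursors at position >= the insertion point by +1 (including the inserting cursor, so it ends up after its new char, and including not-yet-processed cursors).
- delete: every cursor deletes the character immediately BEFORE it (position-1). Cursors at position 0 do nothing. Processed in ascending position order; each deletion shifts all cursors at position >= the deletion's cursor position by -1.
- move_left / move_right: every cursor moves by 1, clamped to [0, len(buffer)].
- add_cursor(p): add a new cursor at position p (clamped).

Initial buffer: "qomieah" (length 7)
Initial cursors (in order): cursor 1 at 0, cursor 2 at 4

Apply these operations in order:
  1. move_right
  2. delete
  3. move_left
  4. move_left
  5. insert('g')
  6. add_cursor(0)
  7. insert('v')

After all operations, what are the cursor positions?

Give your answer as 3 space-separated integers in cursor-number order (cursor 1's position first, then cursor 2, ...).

Answer: 3 6 1

Derivation:
After op 1 (move_right): buffer="qomieah" (len 7), cursors c1@1 c2@5, authorship .......
After op 2 (delete): buffer="omiah" (len 5), cursors c1@0 c2@3, authorship .....
After op 3 (move_left): buffer="omiah" (len 5), cursors c1@0 c2@2, authorship .....
After op 4 (move_left): buffer="omiah" (len 5), cursors c1@0 c2@1, authorship .....
After op 5 (insert('g')): buffer="gogmiah" (len 7), cursors c1@1 c2@3, authorship 1.2....
After op 6 (add_cursor(0)): buffer="gogmiah" (len 7), cursors c3@0 c1@1 c2@3, authorship 1.2....
After op 7 (insert('v')): buffer="vgvogvmiah" (len 10), cursors c3@1 c1@3 c2@6, authorship 311.22....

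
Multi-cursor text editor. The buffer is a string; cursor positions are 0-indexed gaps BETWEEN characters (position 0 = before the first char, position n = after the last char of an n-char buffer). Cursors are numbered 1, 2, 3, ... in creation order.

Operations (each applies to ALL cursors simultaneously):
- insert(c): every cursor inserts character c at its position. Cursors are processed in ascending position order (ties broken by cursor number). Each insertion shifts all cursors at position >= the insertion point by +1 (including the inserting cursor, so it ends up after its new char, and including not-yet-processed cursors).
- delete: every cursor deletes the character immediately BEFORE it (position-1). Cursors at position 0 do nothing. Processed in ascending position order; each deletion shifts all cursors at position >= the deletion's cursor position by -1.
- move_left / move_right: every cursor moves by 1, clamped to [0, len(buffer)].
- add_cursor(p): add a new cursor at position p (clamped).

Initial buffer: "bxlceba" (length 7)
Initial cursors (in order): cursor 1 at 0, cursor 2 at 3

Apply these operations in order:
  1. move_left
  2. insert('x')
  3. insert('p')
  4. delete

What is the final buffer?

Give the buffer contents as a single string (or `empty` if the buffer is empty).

After op 1 (move_left): buffer="bxlceba" (len 7), cursors c1@0 c2@2, authorship .......
After op 2 (insert('x')): buffer="xbxxlceba" (len 9), cursors c1@1 c2@4, authorship 1..2.....
After op 3 (insert('p')): buffer="xpbxxplceba" (len 11), cursors c1@2 c2@6, authorship 11..22.....
After op 4 (delete): buffer="xbxxlceba" (len 9), cursors c1@1 c2@4, authorship 1..2.....

Answer: xbxxlceba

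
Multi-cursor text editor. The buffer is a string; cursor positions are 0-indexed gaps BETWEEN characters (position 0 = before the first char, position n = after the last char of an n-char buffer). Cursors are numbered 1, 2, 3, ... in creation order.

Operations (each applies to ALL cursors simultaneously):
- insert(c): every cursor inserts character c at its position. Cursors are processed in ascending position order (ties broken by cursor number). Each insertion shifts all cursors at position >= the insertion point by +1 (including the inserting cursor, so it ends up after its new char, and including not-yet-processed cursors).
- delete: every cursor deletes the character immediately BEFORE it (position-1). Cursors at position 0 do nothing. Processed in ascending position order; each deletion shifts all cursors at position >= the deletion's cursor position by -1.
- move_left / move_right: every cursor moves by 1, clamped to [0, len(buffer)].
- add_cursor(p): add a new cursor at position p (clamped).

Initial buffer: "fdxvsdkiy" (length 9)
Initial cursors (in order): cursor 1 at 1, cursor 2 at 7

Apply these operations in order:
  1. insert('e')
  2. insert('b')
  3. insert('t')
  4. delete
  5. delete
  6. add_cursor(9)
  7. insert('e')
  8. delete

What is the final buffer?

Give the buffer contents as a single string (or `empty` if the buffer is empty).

Answer: fedxvsdkeiy

Derivation:
After op 1 (insert('e')): buffer="fedxvsdkeiy" (len 11), cursors c1@2 c2@9, authorship .1......2..
After op 2 (insert('b')): buffer="febdxvsdkebiy" (len 13), cursors c1@3 c2@11, authorship .11......22..
After op 3 (insert('t')): buffer="febtdxvsdkebtiy" (len 15), cursors c1@4 c2@13, authorship .111......222..
After op 4 (delete): buffer="febdxvsdkebiy" (len 13), cursors c1@3 c2@11, authorship .11......22..
After op 5 (delete): buffer="fedxvsdkeiy" (len 11), cursors c1@2 c2@9, authorship .1......2..
After op 6 (add_cursor(9)): buffer="fedxvsdkeiy" (len 11), cursors c1@2 c2@9 c3@9, authorship .1......2..
After op 7 (insert('e')): buffer="feedxvsdkeeeiy" (len 14), cursors c1@3 c2@12 c3@12, authorship .11......223..
After op 8 (delete): buffer="fedxvsdkeiy" (len 11), cursors c1@2 c2@9 c3@9, authorship .1......2..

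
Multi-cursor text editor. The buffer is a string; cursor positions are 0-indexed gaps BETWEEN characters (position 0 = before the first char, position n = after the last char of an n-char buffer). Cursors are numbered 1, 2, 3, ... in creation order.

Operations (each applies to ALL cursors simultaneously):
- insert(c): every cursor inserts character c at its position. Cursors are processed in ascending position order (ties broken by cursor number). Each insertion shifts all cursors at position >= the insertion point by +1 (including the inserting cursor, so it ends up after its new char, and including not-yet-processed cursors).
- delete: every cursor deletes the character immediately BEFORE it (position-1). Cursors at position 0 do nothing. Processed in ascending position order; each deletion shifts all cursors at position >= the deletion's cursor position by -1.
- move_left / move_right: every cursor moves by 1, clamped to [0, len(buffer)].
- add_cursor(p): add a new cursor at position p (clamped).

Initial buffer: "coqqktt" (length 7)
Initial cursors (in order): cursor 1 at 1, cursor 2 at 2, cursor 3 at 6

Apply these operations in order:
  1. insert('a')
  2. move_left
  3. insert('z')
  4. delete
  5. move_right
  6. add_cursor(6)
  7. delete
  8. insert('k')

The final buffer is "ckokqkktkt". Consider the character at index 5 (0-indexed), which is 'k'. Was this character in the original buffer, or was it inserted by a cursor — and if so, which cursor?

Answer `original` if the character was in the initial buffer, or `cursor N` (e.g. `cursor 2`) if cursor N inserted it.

After op 1 (insert('a')): buffer="caoaqqktat" (len 10), cursors c1@2 c2@4 c3@9, authorship .1.2....3.
After op 2 (move_left): buffer="caoaqqktat" (len 10), cursors c1@1 c2@3 c3@8, authorship .1.2....3.
After op 3 (insert('z')): buffer="czaozaqqktzat" (len 13), cursors c1@2 c2@5 c3@11, authorship .11.22....33.
After op 4 (delete): buffer="caoaqqktat" (len 10), cursors c1@1 c2@3 c3@8, authorship .1.2....3.
After op 5 (move_right): buffer="caoaqqktat" (len 10), cursors c1@2 c2@4 c3@9, authorship .1.2....3.
After op 6 (add_cursor(6)): buffer="caoaqqktat" (len 10), cursors c1@2 c2@4 c4@6 c3@9, authorship .1.2....3.
After op 7 (delete): buffer="coqktt" (len 6), cursors c1@1 c2@2 c4@3 c3@5, authorship ......
After op 8 (insert('k')): buffer="ckokqkktkt" (len 10), cursors c1@2 c2@4 c4@6 c3@9, authorship .1.2.4..3.
Authorship (.=original, N=cursor N): . 1 . 2 . 4 . . 3 .
Index 5: author = 4

Answer: cursor 4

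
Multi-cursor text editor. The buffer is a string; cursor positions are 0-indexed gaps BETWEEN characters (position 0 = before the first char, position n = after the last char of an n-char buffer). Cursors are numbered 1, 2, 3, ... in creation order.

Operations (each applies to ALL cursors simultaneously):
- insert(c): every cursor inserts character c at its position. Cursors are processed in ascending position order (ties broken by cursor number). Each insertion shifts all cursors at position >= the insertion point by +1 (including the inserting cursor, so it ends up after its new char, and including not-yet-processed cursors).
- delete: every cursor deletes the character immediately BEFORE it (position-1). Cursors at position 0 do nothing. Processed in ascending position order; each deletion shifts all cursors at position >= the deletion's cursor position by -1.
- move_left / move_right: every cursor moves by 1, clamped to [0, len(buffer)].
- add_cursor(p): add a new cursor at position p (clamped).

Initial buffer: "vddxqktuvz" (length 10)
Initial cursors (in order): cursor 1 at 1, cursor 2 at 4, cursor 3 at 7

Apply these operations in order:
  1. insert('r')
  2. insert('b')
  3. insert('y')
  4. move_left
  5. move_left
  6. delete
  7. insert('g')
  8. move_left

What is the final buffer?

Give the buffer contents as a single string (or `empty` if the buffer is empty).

Answer: vgbyddxgbyqktgbyuvz

Derivation:
After op 1 (insert('r')): buffer="vrddxrqktruvz" (len 13), cursors c1@2 c2@6 c3@10, authorship .1...2...3...
After op 2 (insert('b')): buffer="vrbddxrbqktrbuvz" (len 16), cursors c1@3 c2@8 c3@13, authorship .11...22...33...
After op 3 (insert('y')): buffer="vrbyddxrbyqktrbyuvz" (len 19), cursors c1@4 c2@10 c3@16, authorship .111...222...333...
After op 4 (move_left): buffer="vrbyddxrbyqktrbyuvz" (len 19), cursors c1@3 c2@9 c3@15, authorship .111...222...333...
After op 5 (move_left): buffer="vrbyddxrbyqktrbyuvz" (len 19), cursors c1@2 c2@8 c3@14, authorship .111...222...333...
After op 6 (delete): buffer="vbyddxbyqktbyuvz" (len 16), cursors c1@1 c2@6 c3@11, authorship .11...22...33...
After op 7 (insert('g')): buffer="vgbyddxgbyqktgbyuvz" (len 19), cursors c1@2 c2@8 c3@14, authorship .111...222...333...
After op 8 (move_left): buffer="vgbyddxgbyqktgbyuvz" (len 19), cursors c1@1 c2@7 c3@13, authorship .111...222...333...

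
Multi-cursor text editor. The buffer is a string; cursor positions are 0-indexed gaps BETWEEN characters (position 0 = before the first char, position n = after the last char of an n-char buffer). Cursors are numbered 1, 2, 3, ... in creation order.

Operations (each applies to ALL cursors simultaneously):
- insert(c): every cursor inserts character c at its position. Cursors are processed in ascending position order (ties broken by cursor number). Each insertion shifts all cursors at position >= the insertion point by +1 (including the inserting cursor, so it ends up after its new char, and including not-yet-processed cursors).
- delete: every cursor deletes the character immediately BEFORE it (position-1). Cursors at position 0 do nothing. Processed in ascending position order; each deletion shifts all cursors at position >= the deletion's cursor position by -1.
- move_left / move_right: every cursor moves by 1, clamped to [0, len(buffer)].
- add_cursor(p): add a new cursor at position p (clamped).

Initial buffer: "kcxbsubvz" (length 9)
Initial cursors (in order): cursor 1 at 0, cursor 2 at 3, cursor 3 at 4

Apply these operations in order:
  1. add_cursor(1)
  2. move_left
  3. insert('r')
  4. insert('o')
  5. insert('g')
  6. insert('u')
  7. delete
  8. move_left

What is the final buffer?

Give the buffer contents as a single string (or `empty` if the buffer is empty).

After op 1 (add_cursor(1)): buffer="kcxbsubvz" (len 9), cursors c1@0 c4@1 c2@3 c3@4, authorship .........
After op 2 (move_left): buffer="kcxbsubvz" (len 9), cursors c1@0 c4@0 c2@2 c3@3, authorship .........
After op 3 (insert('r')): buffer="rrkcrxrbsubvz" (len 13), cursors c1@2 c4@2 c2@5 c3@7, authorship 14..2.3......
After op 4 (insert('o')): buffer="rrookcroxrobsubvz" (len 17), cursors c1@4 c4@4 c2@8 c3@11, authorship 1414..22.33......
After op 5 (insert('g')): buffer="rrooggkcrogxrogbsubvz" (len 21), cursors c1@6 c4@6 c2@11 c3@15, authorship 141414..222.333......
After op 6 (insert('u')): buffer="rroogguukcroguxrogubsubvz" (len 25), cursors c1@8 c4@8 c2@14 c3@19, authorship 14141414..2222.3333......
After op 7 (delete): buffer="rrooggkcrogxrogbsubvz" (len 21), cursors c1@6 c4@6 c2@11 c3@15, authorship 141414..222.333......
After op 8 (move_left): buffer="rrooggkcrogxrogbsubvz" (len 21), cursors c1@5 c4@5 c2@10 c3@14, authorship 141414..222.333......

Answer: rrooggkcrogxrogbsubvz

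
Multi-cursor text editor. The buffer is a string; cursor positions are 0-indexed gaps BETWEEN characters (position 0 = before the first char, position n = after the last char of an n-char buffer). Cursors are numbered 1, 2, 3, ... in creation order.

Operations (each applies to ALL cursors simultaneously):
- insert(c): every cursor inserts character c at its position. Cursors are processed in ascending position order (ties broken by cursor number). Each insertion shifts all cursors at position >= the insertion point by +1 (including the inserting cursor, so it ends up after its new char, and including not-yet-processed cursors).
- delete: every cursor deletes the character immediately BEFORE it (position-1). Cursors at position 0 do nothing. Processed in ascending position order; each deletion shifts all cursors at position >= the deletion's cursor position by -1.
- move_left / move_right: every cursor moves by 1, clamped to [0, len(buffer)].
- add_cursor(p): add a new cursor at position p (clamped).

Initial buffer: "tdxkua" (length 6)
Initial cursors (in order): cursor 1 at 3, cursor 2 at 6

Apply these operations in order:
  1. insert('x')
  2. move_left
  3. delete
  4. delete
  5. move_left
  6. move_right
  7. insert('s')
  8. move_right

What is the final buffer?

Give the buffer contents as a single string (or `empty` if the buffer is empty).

After op 1 (insert('x')): buffer="tdxxkuax" (len 8), cursors c1@4 c2@8, authorship ...1...2
After op 2 (move_left): buffer="tdxxkuax" (len 8), cursors c1@3 c2@7, authorship ...1...2
After op 3 (delete): buffer="tdxkux" (len 6), cursors c1@2 c2@5, authorship ..1..2
After op 4 (delete): buffer="txkx" (len 4), cursors c1@1 c2@3, authorship .1.2
After op 5 (move_left): buffer="txkx" (len 4), cursors c1@0 c2@2, authorship .1.2
After op 6 (move_right): buffer="txkx" (len 4), cursors c1@1 c2@3, authorship .1.2
After op 7 (insert('s')): buffer="tsxksx" (len 6), cursors c1@2 c2@5, authorship .11.22
After op 8 (move_right): buffer="tsxksx" (len 6), cursors c1@3 c2@6, authorship .11.22

Answer: tsxksx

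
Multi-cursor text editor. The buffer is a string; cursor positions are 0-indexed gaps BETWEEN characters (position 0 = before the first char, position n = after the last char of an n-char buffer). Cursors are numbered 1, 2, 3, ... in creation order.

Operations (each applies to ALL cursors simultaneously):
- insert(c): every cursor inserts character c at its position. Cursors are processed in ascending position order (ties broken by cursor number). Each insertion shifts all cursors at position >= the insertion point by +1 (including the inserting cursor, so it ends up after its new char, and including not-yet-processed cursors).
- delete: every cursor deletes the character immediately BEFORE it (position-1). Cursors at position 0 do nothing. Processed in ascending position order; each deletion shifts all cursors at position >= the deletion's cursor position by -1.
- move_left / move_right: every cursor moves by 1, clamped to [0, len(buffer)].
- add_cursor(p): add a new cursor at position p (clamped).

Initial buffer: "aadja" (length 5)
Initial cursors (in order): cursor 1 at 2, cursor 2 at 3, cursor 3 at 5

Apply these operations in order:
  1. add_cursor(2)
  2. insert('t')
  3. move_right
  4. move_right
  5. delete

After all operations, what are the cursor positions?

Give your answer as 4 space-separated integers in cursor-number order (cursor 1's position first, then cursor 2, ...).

After op 1 (add_cursor(2)): buffer="aadja" (len 5), cursors c1@2 c4@2 c2@3 c3@5, authorship .....
After op 2 (insert('t')): buffer="aattdtjat" (len 9), cursors c1@4 c4@4 c2@6 c3@9, authorship ..14.2..3
After op 3 (move_right): buffer="aattdtjat" (len 9), cursors c1@5 c4@5 c2@7 c3@9, authorship ..14.2..3
After op 4 (move_right): buffer="aattdtjat" (len 9), cursors c1@6 c4@6 c2@8 c3@9, authorship ..14.2..3
After op 5 (delete): buffer="aattj" (len 5), cursors c1@4 c4@4 c2@5 c3@5, authorship ..14.

Answer: 4 5 5 4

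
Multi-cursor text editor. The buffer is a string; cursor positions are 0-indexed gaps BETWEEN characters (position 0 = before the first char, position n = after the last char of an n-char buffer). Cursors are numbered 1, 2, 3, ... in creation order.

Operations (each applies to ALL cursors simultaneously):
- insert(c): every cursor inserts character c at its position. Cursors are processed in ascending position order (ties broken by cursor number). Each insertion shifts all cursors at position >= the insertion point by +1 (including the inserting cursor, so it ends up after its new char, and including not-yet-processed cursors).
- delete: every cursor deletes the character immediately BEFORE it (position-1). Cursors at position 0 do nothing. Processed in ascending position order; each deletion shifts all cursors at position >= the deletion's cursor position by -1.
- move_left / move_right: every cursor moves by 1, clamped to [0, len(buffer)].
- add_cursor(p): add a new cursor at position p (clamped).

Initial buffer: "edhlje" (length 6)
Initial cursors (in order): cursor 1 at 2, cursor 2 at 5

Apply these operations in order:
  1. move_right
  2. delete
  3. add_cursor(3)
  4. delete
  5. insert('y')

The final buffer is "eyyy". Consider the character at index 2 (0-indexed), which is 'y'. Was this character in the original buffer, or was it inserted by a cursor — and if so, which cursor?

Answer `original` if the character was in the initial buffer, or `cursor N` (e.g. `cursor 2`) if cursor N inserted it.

Answer: cursor 2

Derivation:
After op 1 (move_right): buffer="edhlje" (len 6), cursors c1@3 c2@6, authorship ......
After op 2 (delete): buffer="edlj" (len 4), cursors c1@2 c2@4, authorship ....
After op 3 (add_cursor(3)): buffer="edlj" (len 4), cursors c1@2 c3@3 c2@4, authorship ....
After op 4 (delete): buffer="e" (len 1), cursors c1@1 c2@1 c3@1, authorship .
After op 5 (insert('y')): buffer="eyyy" (len 4), cursors c1@4 c2@4 c3@4, authorship .123
Authorship (.=original, N=cursor N): . 1 2 3
Index 2: author = 2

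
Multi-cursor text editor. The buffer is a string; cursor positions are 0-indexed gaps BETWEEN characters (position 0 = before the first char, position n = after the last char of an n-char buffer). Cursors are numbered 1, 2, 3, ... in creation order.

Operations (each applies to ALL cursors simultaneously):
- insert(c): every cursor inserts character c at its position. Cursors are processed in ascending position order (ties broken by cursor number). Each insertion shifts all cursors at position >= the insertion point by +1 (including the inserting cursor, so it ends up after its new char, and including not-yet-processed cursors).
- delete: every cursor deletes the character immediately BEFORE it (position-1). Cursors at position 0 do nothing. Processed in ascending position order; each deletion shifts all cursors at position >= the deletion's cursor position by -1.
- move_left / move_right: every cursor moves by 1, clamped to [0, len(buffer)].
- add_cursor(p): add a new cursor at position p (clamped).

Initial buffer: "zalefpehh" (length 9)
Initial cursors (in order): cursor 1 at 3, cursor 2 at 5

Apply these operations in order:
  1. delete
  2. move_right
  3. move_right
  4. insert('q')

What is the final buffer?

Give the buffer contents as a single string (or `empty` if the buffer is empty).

After op 1 (delete): buffer="zaepehh" (len 7), cursors c1@2 c2@3, authorship .......
After op 2 (move_right): buffer="zaepehh" (len 7), cursors c1@3 c2@4, authorship .......
After op 3 (move_right): buffer="zaepehh" (len 7), cursors c1@4 c2@5, authorship .......
After op 4 (insert('q')): buffer="zaepqeqhh" (len 9), cursors c1@5 c2@7, authorship ....1.2..

Answer: zaepqeqhh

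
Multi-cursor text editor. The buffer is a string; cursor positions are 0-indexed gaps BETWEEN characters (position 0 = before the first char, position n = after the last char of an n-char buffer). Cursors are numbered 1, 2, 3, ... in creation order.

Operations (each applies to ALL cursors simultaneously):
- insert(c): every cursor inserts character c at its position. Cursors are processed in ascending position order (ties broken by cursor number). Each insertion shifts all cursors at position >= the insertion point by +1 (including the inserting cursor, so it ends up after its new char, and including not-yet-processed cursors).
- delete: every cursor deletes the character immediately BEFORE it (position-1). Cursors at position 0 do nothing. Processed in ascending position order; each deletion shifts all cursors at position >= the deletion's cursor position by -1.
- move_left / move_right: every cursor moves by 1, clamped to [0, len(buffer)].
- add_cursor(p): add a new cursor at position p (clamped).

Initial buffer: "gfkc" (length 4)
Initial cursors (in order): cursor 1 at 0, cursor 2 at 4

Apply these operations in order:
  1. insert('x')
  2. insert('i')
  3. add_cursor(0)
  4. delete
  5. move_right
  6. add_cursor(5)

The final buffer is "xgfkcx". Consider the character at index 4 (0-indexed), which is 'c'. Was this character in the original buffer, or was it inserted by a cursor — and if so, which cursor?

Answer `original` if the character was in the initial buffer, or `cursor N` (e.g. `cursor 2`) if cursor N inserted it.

After op 1 (insert('x')): buffer="xgfkcx" (len 6), cursors c1@1 c2@6, authorship 1....2
After op 2 (insert('i')): buffer="xigfkcxi" (len 8), cursors c1@2 c2@8, authorship 11....22
After op 3 (add_cursor(0)): buffer="xigfkcxi" (len 8), cursors c3@0 c1@2 c2@8, authorship 11....22
After op 4 (delete): buffer="xgfkcx" (len 6), cursors c3@0 c1@1 c2@6, authorship 1....2
After op 5 (move_right): buffer="xgfkcx" (len 6), cursors c3@1 c1@2 c2@6, authorship 1....2
After op 6 (add_cursor(5)): buffer="xgfkcx" (len 6), cursors c3@1 c1@2 c4@5 c2@6, authorship 1....2
Authorship (.=original, N=cursor N): 1 . . . . 2
Index 4: author = original

Answer: original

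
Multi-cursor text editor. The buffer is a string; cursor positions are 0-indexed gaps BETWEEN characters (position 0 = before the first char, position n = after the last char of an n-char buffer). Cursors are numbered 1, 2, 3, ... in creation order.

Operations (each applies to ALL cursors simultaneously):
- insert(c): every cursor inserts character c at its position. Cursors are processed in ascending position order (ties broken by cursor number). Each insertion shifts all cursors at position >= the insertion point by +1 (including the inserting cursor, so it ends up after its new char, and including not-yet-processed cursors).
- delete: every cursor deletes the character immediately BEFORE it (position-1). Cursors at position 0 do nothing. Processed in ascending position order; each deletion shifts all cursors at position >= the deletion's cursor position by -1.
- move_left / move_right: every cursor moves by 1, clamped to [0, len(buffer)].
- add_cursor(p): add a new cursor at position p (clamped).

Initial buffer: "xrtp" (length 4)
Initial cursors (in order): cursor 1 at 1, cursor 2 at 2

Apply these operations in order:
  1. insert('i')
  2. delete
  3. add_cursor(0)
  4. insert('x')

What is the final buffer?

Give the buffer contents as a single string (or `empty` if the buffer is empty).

Answer: xxxrxtp

Derivation:
After op 1 (insert('i')): buffer="xiritp" (len 6), cursors c1@2 c2@4, authorship .1.2..
After op 2 (delete): buffer="xrtp" (len 4), cursors c1@1 c2@2, authorship ....
After op 3 (add_cursor(0)): buffer="xrtp" (len 4), cursors c3@0 c1@1 c2@2, authorship ....
After op 4 (insert('x')): buffer="xxxrxtp" (len 7), cursors c3@1 c1@3 c2@5, authorship 3.1.2..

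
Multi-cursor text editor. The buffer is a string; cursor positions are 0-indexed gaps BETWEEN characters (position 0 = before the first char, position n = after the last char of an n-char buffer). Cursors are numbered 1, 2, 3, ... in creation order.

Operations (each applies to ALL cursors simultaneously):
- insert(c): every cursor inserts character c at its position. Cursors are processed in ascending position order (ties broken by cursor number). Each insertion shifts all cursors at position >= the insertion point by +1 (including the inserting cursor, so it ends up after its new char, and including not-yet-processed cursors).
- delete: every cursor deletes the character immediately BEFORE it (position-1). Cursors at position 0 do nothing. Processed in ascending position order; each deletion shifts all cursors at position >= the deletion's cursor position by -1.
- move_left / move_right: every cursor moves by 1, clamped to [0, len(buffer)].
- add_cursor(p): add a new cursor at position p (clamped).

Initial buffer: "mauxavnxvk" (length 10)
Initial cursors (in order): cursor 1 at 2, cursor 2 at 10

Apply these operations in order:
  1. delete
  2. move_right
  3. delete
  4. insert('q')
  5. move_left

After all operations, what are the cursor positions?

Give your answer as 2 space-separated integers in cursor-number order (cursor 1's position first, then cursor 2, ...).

Answer: 1 7

Derivation:
After op 1 (delete): buffer="muxavnxv" (len 8), cursors c1@1 c2@8, authorship ........
After op 2 (move_right): buffer="muxavnxv" (len 8), cursors c1@2 c2@8, authorship ........
After op 3 (delete): buffer="mxavnx" (len 6), cursors c1@1 c2@6, authorship ......
After op 4 (insert('q')): buffer="mqxavnxq" (len 8), cursors c1@2 c2@8, authorship .1.....2
After op 5 (move_left): buffer="mqxavnxq" (len 8), cursors c1@1 c2@7, authorship .1.....2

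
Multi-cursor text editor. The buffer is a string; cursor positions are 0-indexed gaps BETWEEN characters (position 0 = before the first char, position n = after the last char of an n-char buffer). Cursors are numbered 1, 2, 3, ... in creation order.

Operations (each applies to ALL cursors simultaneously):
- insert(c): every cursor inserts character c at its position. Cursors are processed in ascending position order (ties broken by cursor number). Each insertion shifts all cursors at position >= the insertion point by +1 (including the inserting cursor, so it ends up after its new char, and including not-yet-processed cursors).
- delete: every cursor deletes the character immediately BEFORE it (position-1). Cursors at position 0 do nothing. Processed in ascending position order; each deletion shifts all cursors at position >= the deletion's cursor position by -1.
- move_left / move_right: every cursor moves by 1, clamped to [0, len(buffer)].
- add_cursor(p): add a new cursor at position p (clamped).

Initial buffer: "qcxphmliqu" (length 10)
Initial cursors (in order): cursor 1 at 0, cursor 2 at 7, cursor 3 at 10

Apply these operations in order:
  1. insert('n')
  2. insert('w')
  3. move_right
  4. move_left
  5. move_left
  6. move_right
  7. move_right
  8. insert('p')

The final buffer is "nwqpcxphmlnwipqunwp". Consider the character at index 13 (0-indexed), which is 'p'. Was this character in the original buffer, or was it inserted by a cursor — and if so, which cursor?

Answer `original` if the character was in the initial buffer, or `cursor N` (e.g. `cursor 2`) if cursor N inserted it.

Answer: cursor 2

Derivation:
After op 1 (insert('n')): buffer="nqcxphmlniqun" (len 13), cursors c1@1 c2@9 c3@13, authorship 1.......2...3
After op 2 (insert('w')): buffer="nwqcxphmlnwiqunw" (len 16), cursors c1@2 c2@11 c3@16, authorship 11.......22...33
After op 3 (move_right): buffer="nwqcxphmlnwiqunw" (len 16), cursors c1@3 c2@12 c3@16, authorship 11.......22...33
After op 4 (move_left): buffer="nwqcxphmlnwiqunw" (len 16), cursors c1@2 c2@11 c3@15, authorship 11.......22...33
After op 5 (move_left): buffer="nwqcxphmlnwiqunw" (len 16), cursors c1@1 c2@10 c3@14, authorship 11.......22...33
After op 6 (move_right): buffer="nwqcxphmlnwiqunw" (len 16), cursors c1@2 c2@11 c3@15, authorship 11.......22...33
After op 7 (move_right): buffer="nwqcxphmlnwiqunw" (len 16), cursors c1@3 c2@12 c3@16, authorship 11.......22...33
After op 8 (insert('p')): buffer="nwqpcxphmlnwipqunwp" (len 19), cursors c1@4 c2@14 c3@19, authorship 11.1......22.2..333
Authorship (.=original, N=cursor N): 1 1 . 1 . . . . . . 2 2 . 2 . . 3 3 3
Index 13: author = 2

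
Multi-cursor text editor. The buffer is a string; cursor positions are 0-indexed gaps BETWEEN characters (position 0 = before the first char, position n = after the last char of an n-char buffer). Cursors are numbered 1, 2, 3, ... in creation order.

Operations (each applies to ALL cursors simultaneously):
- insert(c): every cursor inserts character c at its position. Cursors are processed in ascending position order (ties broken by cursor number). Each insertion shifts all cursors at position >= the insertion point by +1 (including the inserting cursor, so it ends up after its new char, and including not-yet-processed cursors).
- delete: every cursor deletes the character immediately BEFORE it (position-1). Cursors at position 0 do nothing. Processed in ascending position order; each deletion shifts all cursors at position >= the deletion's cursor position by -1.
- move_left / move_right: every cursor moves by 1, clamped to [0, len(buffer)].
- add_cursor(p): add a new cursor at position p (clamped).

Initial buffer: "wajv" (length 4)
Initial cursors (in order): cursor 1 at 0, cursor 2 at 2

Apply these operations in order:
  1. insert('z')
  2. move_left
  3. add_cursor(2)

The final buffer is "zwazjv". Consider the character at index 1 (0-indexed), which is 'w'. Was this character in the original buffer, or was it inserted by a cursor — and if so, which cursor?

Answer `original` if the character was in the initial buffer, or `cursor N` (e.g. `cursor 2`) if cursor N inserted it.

After op 1 (insert('z')): buffer="zwazjv" (len 6), cursors c1@1 c2@4, authorship 1..2..
After op 2 (move_left): buffer="zwazjv" (len 6), cursors c1@0 c2@3, authorship 1..2..
After op 3 (add_cursor(2)): buffer="zwazjv" (len 6), cursors c1@0 c3@2 c2@3, authorship 1..2..
Authorship (.=original, N=cursor N): 1 . . 2 . .
Index 1: author = original

Answer: original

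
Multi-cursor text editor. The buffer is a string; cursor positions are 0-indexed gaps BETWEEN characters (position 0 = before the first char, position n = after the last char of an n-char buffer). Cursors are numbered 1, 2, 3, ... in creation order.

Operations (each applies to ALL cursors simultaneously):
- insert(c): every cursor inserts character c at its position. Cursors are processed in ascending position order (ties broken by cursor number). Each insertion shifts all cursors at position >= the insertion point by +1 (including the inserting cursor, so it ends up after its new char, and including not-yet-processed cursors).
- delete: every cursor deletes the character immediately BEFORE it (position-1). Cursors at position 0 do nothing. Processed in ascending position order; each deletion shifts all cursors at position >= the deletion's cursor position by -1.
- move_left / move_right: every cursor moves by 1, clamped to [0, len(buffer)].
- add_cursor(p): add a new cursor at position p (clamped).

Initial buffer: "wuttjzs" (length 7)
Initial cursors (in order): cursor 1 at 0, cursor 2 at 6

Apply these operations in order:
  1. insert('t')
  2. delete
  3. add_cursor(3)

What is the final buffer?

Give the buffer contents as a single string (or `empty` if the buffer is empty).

Answer: wuttjzs

Derivation:
After op 1 (insert('t')): buffer="twuttjzts" (len 9), cursors c1@1 c2@8, authorship 1......2.
After op 2 (delete): buffer="wuttjzs" (len 7), cursors c1@0 c2@6, authorship .......
After op 3 (add_cursor(3)): buffer="wuttjzs" (len 7), cursors c1@0 c3@3 c2@6, authorship .......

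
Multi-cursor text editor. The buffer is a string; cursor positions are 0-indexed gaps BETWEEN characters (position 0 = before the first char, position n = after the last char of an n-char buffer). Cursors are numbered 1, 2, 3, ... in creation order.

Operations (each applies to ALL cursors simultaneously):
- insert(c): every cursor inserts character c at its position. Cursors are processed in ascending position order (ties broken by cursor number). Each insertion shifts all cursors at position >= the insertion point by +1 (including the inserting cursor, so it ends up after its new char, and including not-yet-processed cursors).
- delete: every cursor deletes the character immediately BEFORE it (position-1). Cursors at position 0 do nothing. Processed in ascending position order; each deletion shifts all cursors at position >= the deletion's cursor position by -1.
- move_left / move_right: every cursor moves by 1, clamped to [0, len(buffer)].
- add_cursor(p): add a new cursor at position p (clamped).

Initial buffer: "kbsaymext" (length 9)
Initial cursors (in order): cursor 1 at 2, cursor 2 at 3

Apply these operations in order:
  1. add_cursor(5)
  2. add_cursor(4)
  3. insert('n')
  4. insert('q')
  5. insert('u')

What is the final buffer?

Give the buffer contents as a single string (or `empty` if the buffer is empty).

Answer: kbnqusnquanquynqumext

Derivation:
After op 1 (add_cursor(5)): buffer="kbsaymext" (len 9), cursors c1@2 c2@3 c3@5, authorship .........
After op 2 (add_cursor(4)): buffer="kbsaymext" (len 9), cursors c1@2 c2@3 c4@4 c3@5, authorship .........
After op 3 (insert('n')): buffer="kbnsnanynmext" (len 13), cursors c1@3 c2@5 c4@7 c3@9, authorship ..1.2.4.3....
After op 4 (insert('q')): buffer="kbnqsnqanqynqmext" (len 17), cursors c1@4 c2@7 c4@10 c3@13, authorship ..11.22.44.33....
After op 5 (insert('u')): buffer="kbnqusnquanquynqumext" (len 21), cursors c1@5 c2@9 c4@13 c3@17, authorship ..111.222.444.333....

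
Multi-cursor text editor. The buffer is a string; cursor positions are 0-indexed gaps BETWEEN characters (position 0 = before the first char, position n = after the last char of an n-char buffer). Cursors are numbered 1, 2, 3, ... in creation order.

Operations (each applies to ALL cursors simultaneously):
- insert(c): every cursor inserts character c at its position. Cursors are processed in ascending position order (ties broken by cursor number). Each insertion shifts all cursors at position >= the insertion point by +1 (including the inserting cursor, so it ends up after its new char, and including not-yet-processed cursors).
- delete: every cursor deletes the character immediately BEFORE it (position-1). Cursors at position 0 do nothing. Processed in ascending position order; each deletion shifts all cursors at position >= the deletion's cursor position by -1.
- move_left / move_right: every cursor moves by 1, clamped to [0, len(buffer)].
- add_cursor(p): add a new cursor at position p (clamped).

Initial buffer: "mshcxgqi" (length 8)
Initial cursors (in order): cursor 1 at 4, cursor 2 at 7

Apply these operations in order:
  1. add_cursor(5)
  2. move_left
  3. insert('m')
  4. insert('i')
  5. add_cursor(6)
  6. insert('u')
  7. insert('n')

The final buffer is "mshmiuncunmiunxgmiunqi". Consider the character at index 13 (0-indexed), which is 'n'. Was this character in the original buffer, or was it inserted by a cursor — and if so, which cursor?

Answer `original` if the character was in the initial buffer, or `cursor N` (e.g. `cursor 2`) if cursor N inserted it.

Answer: cursor 3

Derivation:
After op 1 (add_cursor(5)): buffer="mshcxgqi" (len 8), cursors c1@4 c3@5 c2@7, authorship ........
After op 2 (move_left): buffer="mshcxgqi" (len 8), cursors c1@3 c3@4 c2@6, authorship ........
After op 3 (insert('m')): buffer="mshmcmxgmqi" (len 11), cursors c1@4 c3@6 c2@9, authorship ...1.3..2..
After op 4 (insert('i')): buffer="mshmicmixgmiqi" (len 14), cursors c1@5 c3@8 c2@12, authorship ...11.33..22..
After op 5 (add_cursor(6)): buffer="mshmicmixgmiqi" (len 14), cursors c1@5 c4@6 c3@8 c2@12, authorship ...11.33..22..
After op 6 (insert('u')): buffer="mshmiucumiuxgmiuqi" (len 18), cursors c1@6 c4@8 c3@11 c2@16, authorship ...111.4333..222..
After op 7 (insert('n')): buffer="mshmiuncunmiunxgmiunqi" (len 22), cursors c1@7 c4@10 c3@14 c2@20, authorship ...1111.443333..2222..
Authorship (.=original, N=cursor N): . . . 1 1 1 1 . 4 4 3 3 3 3 . . 2 2 2 2 . .
Index 13: author = 3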